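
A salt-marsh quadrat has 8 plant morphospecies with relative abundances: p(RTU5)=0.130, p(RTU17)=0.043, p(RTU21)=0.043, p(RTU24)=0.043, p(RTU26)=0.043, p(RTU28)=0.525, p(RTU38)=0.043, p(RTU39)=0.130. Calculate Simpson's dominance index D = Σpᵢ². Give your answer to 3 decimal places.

D = 0.13² + 0.043² + 0.043² + 0.043² + 0.043² + 0.525² + 0.043² + 0.13² = 0.01690 + 0.00185 + 0.00185 + 0.00185 + 0.00185 + 0.27563 + 0.00185 + 0.01690 = 0.31867 (working shown to 5 dp, full precision carried).
To 3 decimal places, D = 0.319.

0.319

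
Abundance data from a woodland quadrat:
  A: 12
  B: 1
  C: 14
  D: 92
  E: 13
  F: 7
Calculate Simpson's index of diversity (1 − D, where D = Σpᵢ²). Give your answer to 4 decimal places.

0.5330

Total N = 12+1+14+92+13+7 = 139, so the proportions are 0.086331, 0.007194, 0.100719, 0.661871, 0.093525, 0.05036 (working shown to 6 dp, full precision carried).
D = 0.086331² + 0.007194² + 0.100719² + 0.661871² + 0.093525² + 0.05036² = 0.007453 + 0.000052 + 0.010144 + 0.438073 + 0.008747 + 0.002536 = 0.467005.
So 1 − D = 0.532995, i.e. 0.5330 to 4 decimal places.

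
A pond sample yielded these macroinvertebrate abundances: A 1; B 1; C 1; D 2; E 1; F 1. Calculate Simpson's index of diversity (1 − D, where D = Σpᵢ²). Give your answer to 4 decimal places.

0.8163

Total N = 1+1+1+2+1+1 = 7, so the proportions are 0.142857, 0.142857, 0.142857, 0.285714, 0.142857, 0.142857 (working shown to 6 dp, full precision carried).
D = 0.142857² + 0.142857² + 0.142857² + 0.285714² + 0.142857² + 0.142857² = 0.020408 + 0.020408 + 0.020408 + 0.081633 + 0.020408 + 0.020408 = 0.183673.
So 1 − D = 0.816327, i.e. 0.8163 to 4 decimal places.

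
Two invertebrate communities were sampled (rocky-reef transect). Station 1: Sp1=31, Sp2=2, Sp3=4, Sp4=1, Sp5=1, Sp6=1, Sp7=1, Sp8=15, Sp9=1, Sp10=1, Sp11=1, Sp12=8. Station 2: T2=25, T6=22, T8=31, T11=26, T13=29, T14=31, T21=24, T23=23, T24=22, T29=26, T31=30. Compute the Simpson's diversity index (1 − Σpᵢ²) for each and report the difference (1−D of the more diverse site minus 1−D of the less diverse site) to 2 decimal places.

0.19

Station 1: N=67, proportions 0.462687, 0.029851, 0.059701, 0.014925, 0.014925, 0.014925, 0.014925, 0.223881, 0.014925, 0.014925, 0.014925, 0.119403, giving 1−D = 0.715527 (working shown to 6 dp, full precision carried).
Station 2: N=289, proportions 0.086505, 0.076125, 0.107266, 0.089965, 0.100346, 0.107266, 0.083045, 0.079585, 0.076125, 0.089965, 0.103806, giving 1−D = 0.907652.
Difference = |0.715527 − 0.907652| = 0.192125, i.e. 0.19 to 2 decimal places.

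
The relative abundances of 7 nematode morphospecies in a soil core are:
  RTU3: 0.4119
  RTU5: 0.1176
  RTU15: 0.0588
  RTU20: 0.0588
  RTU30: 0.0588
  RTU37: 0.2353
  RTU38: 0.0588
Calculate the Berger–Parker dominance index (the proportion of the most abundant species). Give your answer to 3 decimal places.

The largest proportion is 0.4119, i.e. d = 0.412 to 3 decimal places.

0.412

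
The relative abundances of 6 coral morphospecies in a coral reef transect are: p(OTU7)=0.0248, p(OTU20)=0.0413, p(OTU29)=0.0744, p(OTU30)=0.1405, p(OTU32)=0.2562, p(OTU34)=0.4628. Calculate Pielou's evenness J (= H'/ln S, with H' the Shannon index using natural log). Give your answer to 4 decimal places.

H' = −Σ pᵢ ln pᵢ = −((-0.091683) + (-0.131619) + (-0.193313) + (-0.275738) + (-0.348892) + (-0.356569)) = 1.397815 (working shown to 6 dp, full precision carried).
With S = 6 species, ln S = 1.791759, so J = 1.397815/1.791759 = 0.780135, i.e. 0.7801 to 4 decimal places.

0.7801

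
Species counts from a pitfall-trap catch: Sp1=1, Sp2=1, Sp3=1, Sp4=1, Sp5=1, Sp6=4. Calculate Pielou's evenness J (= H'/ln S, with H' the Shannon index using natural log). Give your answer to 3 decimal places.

0.882

Total N = 1+1+1+1+1+4 = 9, so the proportions are 0.11111, 0.11111, 0.11111, 0.11111, 0.11111, 0.44444 (working shown to 5 dp, full precision carried).
H' = −Σ pᵢ ln pᵢ = −((-0.24414) + (-0.24414) + (-0.24414) + (-0.24414) + (-0.24414) + (-0.36041)) = 1.58109.
With S = 6 species, ln S = 1.79176, so J = 1.58109/1.79176 = 0.88243, i.e. 0.882 to 3 decimal places.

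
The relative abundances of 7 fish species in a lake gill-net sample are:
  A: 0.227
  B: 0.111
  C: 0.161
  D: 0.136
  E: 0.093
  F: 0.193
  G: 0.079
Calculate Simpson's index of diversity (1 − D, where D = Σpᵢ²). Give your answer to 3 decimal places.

D = 0.227² + 0.111² + 0.161² + 0.136² + 0.093² + 0.193² + 0.079² = 0.05153 + 0.01232 + 0.02592 + 0.01850 + 0.00865 + 0.03725 + 0.00624 = 0.16041 (working shown to 5 dp, full precision carried).
So 1 − D = 0.83959, i.e. 0.840 to 3 decimal places.

0.840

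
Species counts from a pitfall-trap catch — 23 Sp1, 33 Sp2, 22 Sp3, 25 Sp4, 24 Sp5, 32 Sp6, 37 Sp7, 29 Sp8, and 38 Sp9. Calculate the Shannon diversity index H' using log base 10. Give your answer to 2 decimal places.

0.95

Total N = 23+33+22+25+24+32+37+29+38 = 263, so the proportions are 0.0875, 0.1255, 0.0837, 0.0951, 0.0913, 0.1217, 0.1407, 0.1103, 0.1445 (working shown to 4 dp, full precision carried).
Each pᵢ log₁₀ pᵢ term: 0.0875×(-1.0582)=-0.0925, 0.1255×(-0.9014)=-0.1131, 0.0837×(-1.0775)=-0.0901, 0.0951×(-1.0220)=-0.0971, 0.0913×(-1.0397)=-0.0949, 0.1217×(-0.9148)=-0.1113, 0.1407×(-0.8518)=-0.1198, 0.1103×(-0.9576)=-0.1056, 0.1445×(-0.8402)=-0.1214.
Sum = -0.9459, so H' = 0.95.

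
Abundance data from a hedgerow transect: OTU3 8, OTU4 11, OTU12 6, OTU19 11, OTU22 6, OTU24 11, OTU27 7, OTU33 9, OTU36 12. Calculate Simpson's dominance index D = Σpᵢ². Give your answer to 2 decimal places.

0.12

Total N = 8+11+6+11+6+11+7+9+12 = 81, so the proportions are 0.0988, 0.1358, 0.0741, 0.1358, 0.0741, 0.1358, 0.0864, 0.1111, 0.1481 (working shown to 4 dp, full precision carried).
D = 0.0988² + 0.1358² + 0.0741² + 0.1358² + 0.0741² + 0.1358² + 0.0864² + 0.1111² + 0.1481² = 0.0098 + 0.0184 + 0.0055 + 0.0184 + 0.0055 + 0.0184 + 0.0075 + 0.0123 + 0.0219 = 0.1178.
To 2 decimal places, D = 0.12.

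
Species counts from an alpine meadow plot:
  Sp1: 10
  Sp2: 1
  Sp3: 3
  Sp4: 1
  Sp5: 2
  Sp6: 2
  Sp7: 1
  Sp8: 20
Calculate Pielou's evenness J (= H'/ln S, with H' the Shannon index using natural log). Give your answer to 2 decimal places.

Total N = 10+1+3+1+2+2+1+20 = 40, so the proportions are 0.25, 0.025, 0.075, 0.025, 0.05, 0.05, 0.025, 0.5 (working shown to 4 dp, full precision carried).
H' = −Σ pᵢ ln pᵢ = −((-0.3466) + (-0.0922) + (-0.1943) + (-0.0922) + (-0.1498) + (-0.1498) + (-0.0922) + (-0.3466)) = 1.4637.
With S = 8 species, ln S = 2.0794, so J = 1.4637/2.0794 = 0.7039, i.e. 0.70 to 2 decimal places.

0.70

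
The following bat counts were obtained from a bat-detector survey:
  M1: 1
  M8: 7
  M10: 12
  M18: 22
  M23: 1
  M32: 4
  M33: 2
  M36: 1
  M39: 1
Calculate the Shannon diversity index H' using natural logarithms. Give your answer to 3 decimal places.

1.611

Total N = 1+7+12+22+1+4+2+1+1 = 51, so the proportions are 0.01961, 0.13725, 0.23529, 0.43137, 0.01961, 0.07843, 0.03922, 0.01961, 0.01961 (working shown to 5 dp, full precision carried).
Each pᵢ ln pᵢ term: 0.01961×(-3.93183)=-0.07709, 0.13725×(-1.98592)=-0.27258, 0.23529×(-1.44692)=-0.34045, 0.43137×(-0.84078)=-0.36269, 0.01961×(-3.93183)=-0.07709, 0.07843×(-2.54553)=-0.19965, 0.03922×(-3.23868)=-0.12701, 0.01961×(-3.93183)=-0.07709, 0.01961×(-3.93183)=-0.07709.
Sum = -1.61075, so H' = 1.611.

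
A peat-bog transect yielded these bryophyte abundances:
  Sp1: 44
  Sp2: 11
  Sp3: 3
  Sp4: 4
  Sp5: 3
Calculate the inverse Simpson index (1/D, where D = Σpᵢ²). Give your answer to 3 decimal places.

2.021

Total N = 44+11+3+4+3 = 65, so the proportions are 0.676923, 0.169231, 0.046154, 0.061538, 0.046154 (working shown to 6 dp, full precision carried).
D = 0.676923² + 0.169231² + 0.046154² + 0.061538² + 0.046154² = 0.458225 + 0.028639 + 0.002130 + 0.003787 + 0.002130 = 0.494911.
So 1/D = 2.02056, i.e. 2.021 to 3 decimal places.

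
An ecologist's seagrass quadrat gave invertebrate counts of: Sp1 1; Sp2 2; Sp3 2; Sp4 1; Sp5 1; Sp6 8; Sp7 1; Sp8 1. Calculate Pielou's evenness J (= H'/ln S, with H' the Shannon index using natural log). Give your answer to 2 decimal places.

0.81

Total N = 1+2+2+1+1+8+1+1 = 17, so the proportions are 0.0588, 0.1176, 0.1176, 0.0588, 0.0588, 0.4706, 0.0588, 0.0588 (working shown to 4 dp, full precision carried).
H' = −Σ pᵢ ln pᵢ = −((-0.1667) + (-0.2518) + (-0.2518) + (-0.1667) + (-0.1667) + (-0.3547) + (-0.1667) + (-0.1667)) = 1.6916.
With S = 8 species, ln S = 2.0794, so J = 1.6916/2.0794 = 0.8135, i.e. 0.81 to 2 decimal places.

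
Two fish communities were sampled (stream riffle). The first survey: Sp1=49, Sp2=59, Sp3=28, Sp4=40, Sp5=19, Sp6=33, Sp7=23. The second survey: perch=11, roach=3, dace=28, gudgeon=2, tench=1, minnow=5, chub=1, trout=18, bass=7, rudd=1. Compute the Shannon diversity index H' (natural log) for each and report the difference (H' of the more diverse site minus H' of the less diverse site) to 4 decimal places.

0.1061

The first survey: N=251, proportions 0.195219, 0.23506, 0.111554, 0.159363, 0.075697, 0.131474, 0.091633, giving H' = 1.877739 (working shown to 6 dp, full precision carried).
The second survey: N=77, proportions 0.142857, 0.038961, 0.363636, 0.025974, 0.012987, 0.064935, 0.012987, 0.233766, 0.090909, 0.012987, giving H' = 1.771650.
Difference = |1.877739 − 1.771650| = 0.106089, i.e. 0.1061 to 4 decimal places.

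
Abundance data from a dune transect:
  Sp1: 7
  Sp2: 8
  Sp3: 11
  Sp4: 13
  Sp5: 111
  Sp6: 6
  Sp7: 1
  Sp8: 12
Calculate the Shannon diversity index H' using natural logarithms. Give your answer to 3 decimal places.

1.264

Total N = 7+8+11+13+111+6+1+12 = 169, so the proportions are 0.04142, 0.04734, 0.06509, 0.07692, 0.6568, 0.0355, 0.00592, 0.07101 (working shown to 5 dp, full precision carried).
Each pᵢ ln pᵢ term: 0.04142×(-3.18399)=-0.13188, 0.04734×(-3.05046)=-0.14440, 0.06509×(-2.73200)=-0.17782, 0.07692×(-2.56495)=-0.19730, 0.6568×(-0.42037)=-0.27610, 0.0355×(-3.33814)=-0.11851, 0.00592×(-5.12990)=-0.03035, 0.07101×(-2.64499)=-0.18781.
Sum = -1.26419, so H' = 1.264.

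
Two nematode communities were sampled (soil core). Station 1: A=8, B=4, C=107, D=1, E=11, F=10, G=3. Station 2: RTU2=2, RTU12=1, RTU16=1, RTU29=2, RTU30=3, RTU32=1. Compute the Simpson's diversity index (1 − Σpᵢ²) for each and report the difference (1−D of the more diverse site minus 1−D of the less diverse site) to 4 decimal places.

0.3671

Station 1: N=144, proportions 0.055556, 0.027778, 0.743056, 0.006944, 0.076389, 0.069444, 0.020833, giving 1−D = 0.432870 (working shown to 6 dp, full precision carried).
Station 2: N=10, proportions 0.2, 0.1, 0.1, 0.2, 0.3, 0.1, giving 1−D = 0.800000.
Difference = |0.432870 − 0.800000| = 0.367130, i.e. 0.3671 to 4 decimal places.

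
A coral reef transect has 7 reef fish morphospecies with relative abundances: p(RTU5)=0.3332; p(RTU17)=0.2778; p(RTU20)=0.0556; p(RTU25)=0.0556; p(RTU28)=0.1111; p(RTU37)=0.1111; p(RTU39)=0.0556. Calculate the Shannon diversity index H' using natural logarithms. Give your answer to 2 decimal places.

Each pᵢ ln pᵢ term (working shown to 4 dp, full precision carried): 0.3332×(-1.0990)=-0.3662, 0.2778×(-1.2809)=-0.3558, 0.0556×(-2.8896)=-0.1607, 0.0556×(-2.8896)=-0.1607, 0.1111×(-2.1973)=-0.2441, 0.1111×(-2.1973)=-0.2441, 0.0556×(-2.8896)=-0.1607.
Sum = -1.6922, so H' = 1.69.

1.69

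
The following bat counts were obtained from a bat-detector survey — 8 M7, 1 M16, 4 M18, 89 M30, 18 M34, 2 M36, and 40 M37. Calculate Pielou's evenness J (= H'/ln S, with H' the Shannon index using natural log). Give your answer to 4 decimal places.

0.6394

Total N = 8+1+4+89+18+2+40 = 162, so the proportions are 0.049383, 0.006173, 0.024691, 0.549383, 0.111111, 0.012346, 0.246914 (working shown to 6 dp, full precision carried).
H' = −Σ pᵢ ln pᵢ = −((-0.148551) + (-0.031405) + (-0.091390) + (-0.329058) + (-0.244136) + (-0.054252) + (-0.345362)) = 1.244155.
With S = 7 species, ln S = 1.945910, so J = 1.244155/1.945910 = 0.639369, i.e. 0.6394 to 4 decimal places.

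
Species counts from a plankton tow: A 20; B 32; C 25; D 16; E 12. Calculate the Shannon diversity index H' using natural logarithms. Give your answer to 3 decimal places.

1.554

Total N = 20+32+25+16+12 = 105, so the proportions are 0.19048, 0.30476, 0.2381, 0.15238, 0.11429 (working shown to 5 dp, full precision carried).
Each pᵢ ln pᵢ term: 0.19048×(-1.65823)=-0.31585, 0.30476×(-1.18822)=-0.36213, 0.2381×(-1.43508)=-0.34169, 0.15238×(-1.88137)=-0.28669, 0.11429×(-2.16905)=-0.24789.
Sum = -1.55424, so H' = 1.554.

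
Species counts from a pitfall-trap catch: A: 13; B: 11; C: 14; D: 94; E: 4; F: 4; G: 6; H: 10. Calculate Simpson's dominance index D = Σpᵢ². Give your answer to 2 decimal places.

0.39

Total N = 13+11+14+94+4+4+6+10 = 156, so the proportions are 0.0833, 0.0705, 0.0897, 0.6026, 0.0256, 0.0256, 0.0385, 0.0641 (working shown to 4 dp, full precision carried).
D = 0.0833² + 0.0705² + 0.0897² + 0.6026² + 0.0256² + 0.0256² + 0.0385² + 0.0641² = 0.0069 + 0.0050 + 0.0081 + 0.3631 + 0.0007 + 0.0007 + 0.0015 + 0.0041 = 0.3900.
To 2 decimal places, D = 0.39.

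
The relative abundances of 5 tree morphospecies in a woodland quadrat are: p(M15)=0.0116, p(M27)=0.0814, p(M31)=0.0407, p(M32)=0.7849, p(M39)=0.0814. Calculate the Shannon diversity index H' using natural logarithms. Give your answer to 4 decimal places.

0.7805

Each pᵢ ln pᵢ term (working shown to 6 dp, full precision carried): 0.0116×(-4.456750)=-0.051698, 0.0814×(-2.508380)=-0.204182, 0.0407×(-3.201527)=-0.130302, 0.7849×(-0.242199)=-0.190102, 0.0814×(-2.508380)=-0.204182.
Sum = -0.780467, so H' = 0.7805.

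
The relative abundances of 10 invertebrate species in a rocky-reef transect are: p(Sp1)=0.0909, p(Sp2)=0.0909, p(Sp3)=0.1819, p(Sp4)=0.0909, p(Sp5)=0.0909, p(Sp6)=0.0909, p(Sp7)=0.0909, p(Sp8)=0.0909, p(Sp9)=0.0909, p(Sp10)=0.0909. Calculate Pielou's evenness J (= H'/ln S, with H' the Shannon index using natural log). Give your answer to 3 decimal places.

H' = −Σ pᵢ ln pᵢ = −((-0.21798) + (-0.21798) + (-0.31001) + (-0.21798) + (-0.21798) + (-0.21798) + (-0.21798) + (-0.21798) + (-0.21798) + (-0.21798)) = 2.27181 (working shown to 5 dp, full precision carried).
With S = 10 species, ln S = 2.30259, so J = 2.27181/2.30259 = 0.98664, i.e. 0.987 to 3 decimal places.

0.987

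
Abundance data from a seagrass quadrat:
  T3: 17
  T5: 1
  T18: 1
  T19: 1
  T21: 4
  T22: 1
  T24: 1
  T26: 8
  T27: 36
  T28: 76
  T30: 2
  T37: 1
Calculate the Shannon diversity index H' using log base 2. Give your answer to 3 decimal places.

2.089

Total N = 17+1+1+1+4+1+1+8+36+76+2+1 = 149, so the proportions are 0.11409, 0.00671, 0.00671, 0.00671, 0.02685, 0.00671, 0.00671, 0.05369, 0.24161, 0.51007, 0.01342, 0.00671 (working shown to 5 dp, full precision carried).
Each pᵢ log₂ pᵢ term: 0.11409×(-3.13171)=-0.35731, 0.00671×(-7.21917)=-0.04845, 0.00671×(-7.21917)=-0.04845, 0.00671×(-7.21917)=-0.04845, 0.02685×(-5.21917)=-0.14011, 0.00671×(-7.21917)=-0.04845, 0.00671×(-7.21917)=-0.04845, 0.05369×(-4.21917)=-0.22653, 0.24161×(-2.04924)=-0.49512, 0.51007×(-0.97124)=-0.49540, 0.01342×(-6.21917)=-0.08348, 0.00671×(-7.21917)=-0.04845.
Sum = -2.08865, so H' = 2.089.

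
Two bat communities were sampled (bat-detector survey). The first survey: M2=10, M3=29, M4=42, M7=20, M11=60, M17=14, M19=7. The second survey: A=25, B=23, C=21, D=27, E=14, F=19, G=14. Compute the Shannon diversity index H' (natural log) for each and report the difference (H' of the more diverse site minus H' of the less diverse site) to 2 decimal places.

0.20

The first survey: N=182, proportions 0.05495, 0.15934, 0.23077, 0.10989, 0.32967, 0.07692, 0.03846, giving H' = 1.72157 (working shown to 5 dp, full precision carried).
The second survey: N=143, proportions 0.17483, 0.16084, 0.14685, 0.18881, 0.0979, 0.13287, 0.0979, giving H' = 1.91845.
Difference = |1.72157 − 1.91845| = 0.19688, i.e. 0.20 to 2 decimal places.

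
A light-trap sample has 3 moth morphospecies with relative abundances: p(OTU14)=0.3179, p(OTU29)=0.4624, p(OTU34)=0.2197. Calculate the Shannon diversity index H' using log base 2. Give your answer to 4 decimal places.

Each pᵢ log₂ pᵢ term (working shown to 6 dp, full precision carried): 0.3179×(-1.653355)=-0.525602, 0.4624×(-1.112787)=-0.514553, 0.2197×(-2.186393)=-0.480351.
Sum = -1.520505, so H' = 1.5205.

1.5205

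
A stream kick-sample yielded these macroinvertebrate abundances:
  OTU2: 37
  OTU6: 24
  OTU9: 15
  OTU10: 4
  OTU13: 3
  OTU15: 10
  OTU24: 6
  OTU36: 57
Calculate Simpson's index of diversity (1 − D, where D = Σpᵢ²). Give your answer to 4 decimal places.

0.7707

Total N = 37+24+15+4+3+10+6+57 = 156, so the proportions are 0.237179, 0.153846, 0.096154, 0.025641, 0.019231, 0.064103, 0.038462, 0.365385 (working shown to 6 dp, full precision carried).
D = 0.237179² + 0.153846² + 0.096154² + 0.025641² + 0.019231² + 0.064103² + 0.038462² + 0.365385² = 0.056254 + 0.023669 + 0.009246 + 0.000657 + 0.000370 + 0.004109 + 0.001479 + 0.133506 = 0.229290.
So 1 − D = 0.770710, i.e. 0.7707 to 4 decimal places.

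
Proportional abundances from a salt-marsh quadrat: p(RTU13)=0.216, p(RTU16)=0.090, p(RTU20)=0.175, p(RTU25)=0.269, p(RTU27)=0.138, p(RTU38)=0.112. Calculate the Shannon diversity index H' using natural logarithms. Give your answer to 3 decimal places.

Each pᵢ ln pᵢ term (working shown to 5 dp, full precision carried): 0.216×(-1.53248)=-0.33102, 0.09×(-2.40795)=-0.21672, 0.175×(-1.74297)=-0.30502, 0.269×(-1.31304)=-0.35321, 0.138×(-1.98050)=-0.27331, 0.112×(-2.18926)=-0.24520.
Sum = -1.72446, so H' = 1.724.

1.724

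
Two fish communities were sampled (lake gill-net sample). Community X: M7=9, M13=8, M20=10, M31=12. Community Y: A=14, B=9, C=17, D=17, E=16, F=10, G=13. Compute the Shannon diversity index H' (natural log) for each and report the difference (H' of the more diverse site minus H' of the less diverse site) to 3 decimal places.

Community X: N=39, proportions 0.230769, 0.205128, 0.25641, 0.307692, giving H' = 1.374965 (working shown to 6 dp, full precision carried).
Community Y: N=96, proportions 0.145833, 0.09375, 0.177083, 0.177083, 0.166667, 0.104167, 0.135417, giving H' = 1.920779.
Difference = |1.374965 − 1.920779| = 0.545814, i.e. 0.546 to 3 decimal places.

0.546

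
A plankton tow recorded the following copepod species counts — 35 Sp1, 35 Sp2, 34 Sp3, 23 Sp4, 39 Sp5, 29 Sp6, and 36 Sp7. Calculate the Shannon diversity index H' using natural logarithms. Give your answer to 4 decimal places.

1.9341

Total N = 35+35+34+23+39+29+36 = 231, so the proportions are 0.151515, 0.151515, 0.147186, 0.099567, 0.168831, 0.125541, 0.155844 (working shown to 6 dp, full precision carried).
Each pᵢ ln pᵢ term: 0.151515×(-1.887070)=-0.285920, 0.151515×(-1.887070)=-0.285920, 0.147186×(-1.916057)=-0.282017, 0.099567×(-2.306923)=-0.229694, 0.168831×(-1.778856)=-0.300326, 0.125541×(-2.075122)=-0.260513, 0.155844×(-1.858899)=-0.289699.
Sum = -1.934088, so H' = 1.9341.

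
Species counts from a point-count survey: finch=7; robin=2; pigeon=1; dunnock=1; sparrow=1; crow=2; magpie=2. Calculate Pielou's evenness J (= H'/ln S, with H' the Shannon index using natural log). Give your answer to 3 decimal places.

0.854

Total N = 7+2+1+1+1+2+2 = 16, so the proportions are 0.4375, 0.125, 0.0625, 0.0625, 0.0625, 0.125, 0.125 (working shown to 5 dp, full precision carried).
H' = −Σ pᵢ ln pᵢ = −((-0.36167) + (-0.25993) + (-0.17329) + (-0.17329) + (-0.17329) + (-0.25993) + (-0.25993)) = 1.66132.
With S = 7 species, ln S = 1.94591, so J = 1.66132/1.94591 = 0.85375, i.e. 0.854 to 3 decimal places.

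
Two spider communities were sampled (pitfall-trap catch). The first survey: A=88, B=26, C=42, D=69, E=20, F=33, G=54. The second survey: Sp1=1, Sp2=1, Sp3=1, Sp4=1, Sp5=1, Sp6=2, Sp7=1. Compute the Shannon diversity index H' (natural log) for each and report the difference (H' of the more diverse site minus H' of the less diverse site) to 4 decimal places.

The first survey: N=332, proportions 0.265060240964, 0.078313253012, 0.126506024096, 0.207831325301, 0.060240963855, 0.099397590361, 0.16265060241, giving H' = 1.833580282285 (working shown to 12 dp, full precision carried).
The second survey: N=8, proportions 0.125, 0.125, 0.125, 0.125, 0.125, 0.25, 0.125, giving H' = 1.906154746540.
Difference = |1.833580282285 − 1.906154746540| = 0.072574464255, i.e. 0.0726 to 4 decimal places.

0.0726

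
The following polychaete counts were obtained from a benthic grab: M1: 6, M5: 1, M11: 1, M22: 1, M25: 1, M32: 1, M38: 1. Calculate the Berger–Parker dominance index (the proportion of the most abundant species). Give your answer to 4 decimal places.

0.5000

Total N = 6+1+1+1+1+1+1 = 12, so the proportions are 0.5, 0.083333, 0.083333, 0.083333, 0.083333, 0.083333, 0.083333 (working shown to 6 dp, full precision carried).
The largest proportion is 0.5, i.e. d = 0.5000 to 4 decimal places.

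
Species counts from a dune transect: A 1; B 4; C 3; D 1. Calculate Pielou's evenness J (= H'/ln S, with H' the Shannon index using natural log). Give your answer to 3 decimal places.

0.876

Total N = 1+4+3+1 = 9, so the proportions are 0.11111, 0.44444, 0.33333, 0.11111 (working shown to 5 dp, full precision carried).
H' = −Σ pᵢ ln pᵢ = −((-0.24414) + (-0.36041) + (-0.36620) + (-0.24414)) = 1.21489.
With S = 4 species, ln S = 1.38629, so J = 1.21489/1.38629 = 0.87636, i.e. 0.876 to 3 decimal places.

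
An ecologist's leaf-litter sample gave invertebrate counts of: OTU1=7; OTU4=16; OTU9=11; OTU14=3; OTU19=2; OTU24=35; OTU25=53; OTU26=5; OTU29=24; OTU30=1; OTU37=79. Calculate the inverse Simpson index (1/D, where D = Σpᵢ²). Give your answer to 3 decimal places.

Total N = 7+16+11+3+2+35+53+5+24+1+79 = 236, so the proportions are 0.029661, 0.0677966, 0.0466102, 0.0127119, 0.0084746, 0.1483051, 0.2245763, 0.0211864, 0.1016949, 0.0042373, 0.3347458 (working shown to 7 dp, full precision carried).
D = 0.029661² + 0.0677966² + 0.0466102² + 0.0127119² + 0.0084746² + 0.1483051² + 0.2245763² + 0.0211864² + 0.1016949² + 0.0042373² + 0.3347458² = 0.0008798 + 0.0045964 + 0.0021725 + 0.0001616 + 0.0000718 + 0.0219944 + 0.0504345 + 0.0004489 + 0.0103419 + 0.0000180 + 0.1120547 = 0.2031744.
So 1/D = 4.92188, i.e. 4.922 to 3 decimal places.

4.922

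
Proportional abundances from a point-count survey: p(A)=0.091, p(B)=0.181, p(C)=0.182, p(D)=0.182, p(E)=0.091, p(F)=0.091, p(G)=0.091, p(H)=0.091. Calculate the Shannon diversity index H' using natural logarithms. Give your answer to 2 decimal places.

Each pᵢ ln pᵢ term (working shown to 4 dp, full precision carried): 0.091×(-2.3969)=-0.2181, 0.181×(-1.7093)=-0.3094, 0.182×(-1.7037)=-0.3101, 0.182×(-1.7037)=-0.3101, 0.091×(-2.3969)=-0.2181, 0.091×(-2.3969)=-0.2181, 0.091×(-2.3969)=-0.2181, 0.091×(-2.3969)=-0.2181.
Sum = -2.0201, so H' = 2.02.

2.02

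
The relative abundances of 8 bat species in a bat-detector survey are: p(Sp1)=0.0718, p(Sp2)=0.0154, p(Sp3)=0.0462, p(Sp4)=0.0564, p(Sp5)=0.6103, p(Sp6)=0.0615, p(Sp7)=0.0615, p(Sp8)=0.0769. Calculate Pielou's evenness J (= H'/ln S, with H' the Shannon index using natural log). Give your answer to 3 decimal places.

H' = −Σ pᵢ ln pᵢ = −((-0.18911) + (-0.06427) + (-0.14205) + (-0.16217) + (-0.30137) + (-0.17151) + (-0.17151) + (-0.19727)) = 1.39925 (working shown to 5 dp, full precision carried).
With S = 8 species, ln S = 2.07944, so J = 1.39925/2.07944 = 0.67290, i.e. 0.673 to 3 decimal places.

0.673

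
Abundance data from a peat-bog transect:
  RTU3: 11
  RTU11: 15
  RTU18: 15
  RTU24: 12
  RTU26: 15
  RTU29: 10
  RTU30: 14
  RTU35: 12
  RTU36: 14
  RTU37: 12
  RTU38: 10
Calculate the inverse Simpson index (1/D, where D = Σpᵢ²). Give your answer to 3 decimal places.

Total N = 11+15+15+12+15+10+14+12+14+12+10 = 140, so the proportions are 0.07857143, 0.10714286, 0.10714286, 0.08571429, 0.10714286, 0.07142857, 0.1, 0.08571429, 0.1, 0.08571429, 0.07142857 (working shown to 8 dp, full precision carried).
D = 0.07857143² + 0.10714286² + 0.10714286² + 0.08571429² + 0.10714286² + 0.07142857² + 0.1² + 0.08571429² + 0.1² + 0.08571429² + 0.07142857² = 0.00617347 + 0.01147959 + 0.01147959 + 0.00734694 + 0.01147959 + 0.00510204 + 0.01000000 + 0.00734694 + 0.01000000 + 0.00734694 + 0.00510204 = 0.09285714.
So 1/D = 10.76923, i.e. 10.769 to 3 decimal places.

10.769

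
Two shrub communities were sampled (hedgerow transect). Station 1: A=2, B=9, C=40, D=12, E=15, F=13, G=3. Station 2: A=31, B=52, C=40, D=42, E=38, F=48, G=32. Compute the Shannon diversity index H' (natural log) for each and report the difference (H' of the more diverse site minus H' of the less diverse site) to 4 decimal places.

Station 1: N=94, proportions 0.021277, 0.095745, 0.425532, 0.12766, 0.159574, 0.138298, 0.031915, giving H' = 1.609292 (working shown to 6 dp, full precision carried).
Station 2: N=283, proportions 0.109541, 0.183746, 0.141343, 0.14841, 0.134276, 0.169611, 0.113074, giving H' = 1.930235.
Difference = |1.609292 − 1.930235| = 0.320943, i.e. 0.3209 to 4 decimal places.

0.3209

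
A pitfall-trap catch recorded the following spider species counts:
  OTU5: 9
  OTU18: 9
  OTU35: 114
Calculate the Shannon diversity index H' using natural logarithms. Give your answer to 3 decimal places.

0.493

Total N = 9+9+114 = 132, so the proportions are 0.06818, 0.06818, 0.86364 (working shown to 5 dp, full precision carried).
Each pᵢ ln pᵢ term: 0.06818×(-2.68558)=-0.18311, 0.06818×(-2.68558)=-0.18311, 0.86364×(-0.14660)=-0.12661.
Sum = -0.49283, so H' = 0.493.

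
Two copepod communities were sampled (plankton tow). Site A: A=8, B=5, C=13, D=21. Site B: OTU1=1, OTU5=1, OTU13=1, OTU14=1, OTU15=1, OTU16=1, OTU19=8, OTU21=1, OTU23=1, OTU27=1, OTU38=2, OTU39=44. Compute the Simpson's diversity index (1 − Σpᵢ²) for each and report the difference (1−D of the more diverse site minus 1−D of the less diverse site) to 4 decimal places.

Site A: N=47, proportions 0.170213, 0.106383, 0.276596, 0.446809, giving 1−D = 0.683567 (working shown to 6 dp, full precision carried).
Site B: N=63, proportions 0.015873, 0.015873, 0.015873, 0.015873, 0.015873, 0.015873, 0.126984, 0.015873, 0.015873, 0.015873, 0.031746, 0.698413, giving 1−D = 0.492819.
Difference = |0.683567 − 0.492819| = 0.190748, i.e. 0.1907 to 4 decimal places.

0.1907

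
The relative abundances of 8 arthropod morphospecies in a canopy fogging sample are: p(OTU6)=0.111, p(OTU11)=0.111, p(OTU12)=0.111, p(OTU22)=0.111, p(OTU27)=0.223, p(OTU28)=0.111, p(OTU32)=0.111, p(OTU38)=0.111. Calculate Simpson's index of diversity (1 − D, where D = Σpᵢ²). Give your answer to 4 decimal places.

D = 0.111² + 0.111² + 0.111² + 0.111² + 0.223² + 0.111² + 0.111² + 0.111² = 0.012321 + 0.012321 + 0.012321 + 0.012321 + 0.049729 + 0.012321 + 0.012321 + 0.012321 = 0.135976 (working shown to 6 dp, full precision carried).
So 1 − D = 0.864024, i.e. 0.8640 to 4 decimal places.

0.8640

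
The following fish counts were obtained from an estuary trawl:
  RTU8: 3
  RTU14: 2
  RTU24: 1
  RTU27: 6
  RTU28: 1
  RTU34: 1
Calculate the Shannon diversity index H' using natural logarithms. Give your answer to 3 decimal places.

Total N = 3+2+1+6+1+1 = 14, so the proportions are 0.21429, 0.14286, 0.07143, 0.42857, 0.07143, 0.07143 (working shown to 5 dp, full precision carried).
Each pᵢ ln pᵢ term: 0.21429×(-1.54045)=-0.33010, 0.14286×(-1.94591)=-0.27799, 0.07143×(-2.63906)=-0.18850, 0.42857×(-0.84730)=-0.36313, 0.07143×(-2.63906)=-0.18850, 0.07143×(-2.63906)=-0.18850.
Sum = -1.53672, so H' = 1.537.

1.537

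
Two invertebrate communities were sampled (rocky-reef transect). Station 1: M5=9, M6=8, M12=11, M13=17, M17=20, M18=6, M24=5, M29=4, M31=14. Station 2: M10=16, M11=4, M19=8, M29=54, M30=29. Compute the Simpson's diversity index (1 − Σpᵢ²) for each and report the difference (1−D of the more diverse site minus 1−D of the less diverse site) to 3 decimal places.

0.193

Station 1: N=94, proportions 0.09574, 0.08511, 0.11702, 0.18085, 0.21277, 0.06383, 0.05319, 0.04255, 0.14894, giving 1−D = 0.86102 (working shown to 5 dp, full precision carried).
Station 2: N=111, proportions 0.14414, 0.03604, 0.07207, 0.48649, 0.26126, giving 1−D = 0.66780.
Difference = |0.86102 − 0.66780| = 0.19322, i.e. 0.193 to 3 decimal places.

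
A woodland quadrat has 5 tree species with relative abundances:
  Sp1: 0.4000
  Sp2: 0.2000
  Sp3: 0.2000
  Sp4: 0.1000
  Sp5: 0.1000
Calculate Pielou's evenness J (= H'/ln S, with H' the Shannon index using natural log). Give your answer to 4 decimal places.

H' = −Σ pᵢ ln pᵢ = −((-0.366516) + (-0.321888) + (-0.321888) + (-0.230259) + (-0.230259)) = 1.470808 (working shown to 6 dp, full precision carried).
With S = 5 species, ln S = 1.609438, so J = 1.470808/1.609438 = 0.913865, i.e. 0.9139 to 4 decimal places.

0.9139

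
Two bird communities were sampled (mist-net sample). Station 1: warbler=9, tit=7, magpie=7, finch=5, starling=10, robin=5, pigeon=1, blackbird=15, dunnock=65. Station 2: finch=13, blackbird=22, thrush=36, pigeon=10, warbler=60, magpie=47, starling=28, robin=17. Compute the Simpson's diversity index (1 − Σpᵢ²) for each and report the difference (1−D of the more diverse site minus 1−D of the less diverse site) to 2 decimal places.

0.15

Station 1: N=124, proportions 0.0726, 0.0565, 0.0565, 0.0403, 0.0806, 0.0403, 0.0081, 0.121, 0.5242, giving 1−D = 0.6891 (working shown to 4 dp, full precision carried).
Station 2: N=233, proportions 0.0558, 0.0944, 0.1545, 0.0429, 0.2575, 0.2017, 0.1202, 0.073, giving 1−D = 0.8355.
Difference = |0.6891 − 0.8355| = 0.1464, i.e. 0.15 to 2 decimal places.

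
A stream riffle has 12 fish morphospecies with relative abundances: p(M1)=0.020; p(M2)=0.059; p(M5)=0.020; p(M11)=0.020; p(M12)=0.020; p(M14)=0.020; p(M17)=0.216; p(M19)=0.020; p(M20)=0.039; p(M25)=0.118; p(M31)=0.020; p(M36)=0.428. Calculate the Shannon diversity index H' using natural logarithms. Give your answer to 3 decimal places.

1.788

Each pᵢ ln pᵢ term (working shown to 5 dp, full precision carried): 0.02×(-3.91202)=-0.07824, 0.059×(-2.83022)=-0.16698, 0.02×(-3.91202)=-0.07824, 0.02×(-3.91202)=-0.07824, 0.02×(-3.91202)=-0.07824, 0.02×(-3.91202)=-0.07824, 0.216×(-1.53248)=-0.33102, 0.02×(-3.91202)=-0.07824, 0.039×(-3.24419)=-0.12652, 0.118×(-2.13707)=-0.25217, 0.02×(-3.91202)=-0.07824, 0.428×(-0.84863)=-0.36321.
Sum = -1.78759, so H' = 1.788.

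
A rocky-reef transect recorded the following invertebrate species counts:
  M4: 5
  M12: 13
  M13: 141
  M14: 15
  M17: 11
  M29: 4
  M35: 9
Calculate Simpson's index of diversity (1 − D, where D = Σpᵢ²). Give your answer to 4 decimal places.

Total N = 5+13+141+15+11+4+9 = 198, so the proportions are 0.025253, 0.065657, 0.712121, 0.075758, 0.055556, 0.020202, 0.045455 (working shown to 6 dp, full precision carried).
D = 0.025253² + 0.065657² + 0.712121² + 0.075758² + 0.055556² + 0.020202² + 0.045455² = 0.000638 + 0.004311 + 0.507117 + 0.005739 + 0.003086 + 0.000408 + 0.002066 = 0.523365.
So 1 − D = 0.476635, i.e. 0.4766 to 4 decimal places.

0.4766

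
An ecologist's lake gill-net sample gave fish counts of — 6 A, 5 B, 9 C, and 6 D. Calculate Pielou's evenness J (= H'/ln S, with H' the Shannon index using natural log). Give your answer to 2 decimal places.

0.98

Total N = 6+5+9+6 = 26, so the proportions are 0.2308, 0.1923, 0.3462, 0.2308 (working shown to 4 dp, full precision carried).
H' = −Σ pᵢ ln pᵢ = −((-0.3384) + (-0.3170) + (-0.3672) + (-0.3384)) = 1.3610.
With S = 4 species, ln S = 1.3863, so J = 1.3610/1.3863 = 0.9818, i.e. 0.98 to 2 decimal places.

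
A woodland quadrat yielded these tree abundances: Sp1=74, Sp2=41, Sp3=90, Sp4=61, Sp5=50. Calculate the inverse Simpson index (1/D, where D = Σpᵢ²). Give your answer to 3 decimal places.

Total N = 74+41+90+61+50 = 316, so the proportions are 0.2341772, 0.1297468, 0.2848101, 0.193038, 0.1582278 (working shown to 7 dp, full precision carried).
D = 0.2341772² + 0.1297468² + 0.2848101² + 0.193038² + 0.1582278² = 0.0548390 + 0.0168342 + 0.0811168 + 0.0372637 + 0.0250361 = 0.2150897.
So 1/D = 4.64922, i.e. 4.649 to 3 decimal places.

4.649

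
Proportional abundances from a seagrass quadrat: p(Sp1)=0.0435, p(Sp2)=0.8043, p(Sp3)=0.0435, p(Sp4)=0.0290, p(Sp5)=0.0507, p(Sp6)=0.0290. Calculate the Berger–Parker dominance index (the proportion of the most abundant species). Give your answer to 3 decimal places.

0.804

The largest proportion is 0.8043, i.e. d = 0.804 to 3 decimal places.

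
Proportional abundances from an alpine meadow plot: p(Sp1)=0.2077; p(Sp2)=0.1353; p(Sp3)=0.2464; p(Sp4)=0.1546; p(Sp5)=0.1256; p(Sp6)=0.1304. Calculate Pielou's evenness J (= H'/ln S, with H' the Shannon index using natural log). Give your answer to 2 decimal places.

H' = −Σ pᵢ ln pᵢ = −((-0.3264) + (-0.2706) + (-0.3452) + (-0.2886) + (-0.2606) + (-0.2656)) = 1.7571 (working shown to 4 dp, full precision carried).
With S = 6 species, ln S = 1.7918, so J = 1.7571/1.7918 = 0.9806, i.e. 0.98 to 2 decimal places.

0.98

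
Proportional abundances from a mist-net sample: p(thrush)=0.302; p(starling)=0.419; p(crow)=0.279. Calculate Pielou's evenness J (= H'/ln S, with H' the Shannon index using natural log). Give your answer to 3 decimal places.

H' = −Σ pᵢ ln pᵢ = −((-0.36159) + (-0.36448) + (-0.35616)) = 1.08223 (working shown to 5 dp, full precision carried).
With S = 3 species, ln S = 1.09861, so J = 1.08223/1.09861 = 0.98509, i.e. 0.985 to 3 decimal places.

0.985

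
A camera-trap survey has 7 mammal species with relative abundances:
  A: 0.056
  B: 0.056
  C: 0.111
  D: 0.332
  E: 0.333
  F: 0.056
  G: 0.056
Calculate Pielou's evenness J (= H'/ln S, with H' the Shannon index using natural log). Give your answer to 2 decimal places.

H' = −Σ pᵢ ln pᵢ = −((-0.1614) + (-0.1614) + (-0.2440) + (-0.3661) + (-0.3662) + (-0.1614) + (-0.1614)) = 1.6219 (working shown to 4 dp, full precision carried).
With S = 7 species, ln S = 1.9459, so J = 1.6219/1.9459 = 0.8335, i.e. 0.83 to 2 decimal places.

0.83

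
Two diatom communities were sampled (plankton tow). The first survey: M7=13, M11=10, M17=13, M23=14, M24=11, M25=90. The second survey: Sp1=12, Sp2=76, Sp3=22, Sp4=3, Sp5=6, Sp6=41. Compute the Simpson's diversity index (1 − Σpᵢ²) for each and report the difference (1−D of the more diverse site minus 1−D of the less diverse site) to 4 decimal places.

The first survey: N=151, proportions 0.086093, 0.066225, 0.086093, 0.092715, 0.072848, 0.596026, giving 1−D = 0.611640 (working shown to 6 dp, full precision carried).
The second survey: N=160, proportions 0.075, 0.475, 0.1375, 0.01875, 0.0375, 0.25625, giving 1−D = 0.682422.
Difference = |0.611640 − 0.682422| = 0.070782, i.e. 0.0708 to 4 decimal places.

0.0708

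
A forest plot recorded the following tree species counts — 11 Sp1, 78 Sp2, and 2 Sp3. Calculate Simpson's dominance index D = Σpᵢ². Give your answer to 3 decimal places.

0.750

Total N = 11+78+2 = 91, so the proportions are 0.12088, 0.85714, 0.02198 (working shown to 5 dp, full precision carried).
D = 0.12088² + 0.85714² + 0.02198² = 0.01461 + 0.73469 + 0.00048 = 0.74979.
To 3 decimal places, D = 0.750.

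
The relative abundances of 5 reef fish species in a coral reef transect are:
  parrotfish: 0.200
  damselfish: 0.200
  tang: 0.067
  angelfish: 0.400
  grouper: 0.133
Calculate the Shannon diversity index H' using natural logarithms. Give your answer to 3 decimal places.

1.460

Each pᵢ ln pᵢ term (working shown to 5 dp, full precision carried): 0.2×(-1.60944)=-0.32189, 0.2×(-1.60944)=-0.32189, 0.067×(-2.70306)=-0.18111, 0.4×(-0.91629)=-0.36652, 0.133×(-2.01741)=-0.26832.
Sum = -1.45971, so H' = 1.460.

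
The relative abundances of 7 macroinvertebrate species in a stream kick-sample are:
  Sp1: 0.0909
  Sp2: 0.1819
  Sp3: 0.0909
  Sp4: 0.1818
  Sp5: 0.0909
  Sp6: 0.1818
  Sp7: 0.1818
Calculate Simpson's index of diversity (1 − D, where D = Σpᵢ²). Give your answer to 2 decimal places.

D = 0.0909² + 0.1819² + 0.0909² + 0.1818² + 0.0909² + 0.1818² + 0.1818² = 0.0083 + 0.0331 + 0.0083 + 0.0331 + 0.0083 + 0.0331 + 0.0331 = 0.1570 (working shown to 4 dp, full precision carried).
So 1 − D = 0.8430, i.e. 0.84 to 2 decimal places.

0.84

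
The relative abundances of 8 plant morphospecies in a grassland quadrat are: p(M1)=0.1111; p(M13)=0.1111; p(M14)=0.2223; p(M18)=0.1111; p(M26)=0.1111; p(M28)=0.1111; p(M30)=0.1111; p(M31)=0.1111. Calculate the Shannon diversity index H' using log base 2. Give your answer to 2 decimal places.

2.95

Each pᵢ log₂ pᵢ term (working shown to 4 dp, full precision carried): 0.1111×(-3.1701)=-0.3522, 0.1111×(-3.1701)=-0.3522, 0.2223×(-2.1694)=-0.4823, 0.1111×(-3.1701)=-0.3522, 0.1111×(-3.1701)=-0.3522, 0.1111×(-3.1701)=-0.3522, 0.1111×(-3.1701)=-0.3522, 0.1111×(-3.1701)=-0.3522.
Sum = -2.9476, so H' = 2.95.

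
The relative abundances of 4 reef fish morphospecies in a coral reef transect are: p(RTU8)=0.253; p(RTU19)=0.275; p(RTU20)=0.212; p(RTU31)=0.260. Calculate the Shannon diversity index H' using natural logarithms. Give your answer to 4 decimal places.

1.3818

Each pᵢ ln pᵢ term (working shown to 6 dp, full precision carried): 0.253×(-1.374366)=-0.347715, 0.275×(-1.290984)=-0.355021, 0.212×(-1.551169)=-0.328848, 0.26×(-1.347074)=-0.350239.
Sum = -1.381822, so H' = 1.3818.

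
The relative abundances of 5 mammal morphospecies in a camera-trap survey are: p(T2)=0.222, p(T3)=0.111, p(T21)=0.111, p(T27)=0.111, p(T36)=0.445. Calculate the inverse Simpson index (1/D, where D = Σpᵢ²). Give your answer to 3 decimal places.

D = 0.222² + 0.111² + 0.111² + 0.111² + 0.445² = 0.0492840 + 0.0123210 + 0.0123210 + 0.0123210 + 0.1980250 = 0.2842720 (working shown to 7 dp, full precision carried).
So 1/D = 3.51776, i.e. 3.518 to 3 decimal places.

3.518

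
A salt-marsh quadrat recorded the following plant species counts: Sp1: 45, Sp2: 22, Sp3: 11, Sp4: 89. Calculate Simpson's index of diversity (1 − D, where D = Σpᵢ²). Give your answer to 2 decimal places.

Total N = 45+22+11+89 = 167, so the proportions are 0.2695, 0.1317, 0.0659, 0.5329 (working shown to 4 dp, full precision carried).
D = 0.2695² + 0.1317² + 0.0659² + 0.5329² = 0.0726 + 0.0174 + 0.0043 + 0.2840 = 0.3783.
So 1 − D = 0.6217, i.e. 0.62 to 2 decimal places.

0.62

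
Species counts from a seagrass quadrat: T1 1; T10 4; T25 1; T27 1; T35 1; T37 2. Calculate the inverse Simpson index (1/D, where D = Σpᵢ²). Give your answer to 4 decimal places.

Total N = 1+4+1+1+1+2 = 10, so the proportions are 0.1, 0.4, 0.1, 0.1, 0.1, 0.2 (working shown to 8 dp, full precision carried).
D = 0.1² + 0.4² + 0.1² + 0.1² + 0.1² + 0.2² = 0.01000000 + 0.16000000 + 0.01000000 + 0.01000000 + 0.01000000 + 0.04000000 = 0.24000000.
So 1/D = 4.166667, i.e. 4.1667 to 4 decimal places.

4.1667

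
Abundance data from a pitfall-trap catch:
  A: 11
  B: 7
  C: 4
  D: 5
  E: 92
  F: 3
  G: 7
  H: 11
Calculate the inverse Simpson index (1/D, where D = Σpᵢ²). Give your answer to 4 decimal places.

Total N = 11+7+4+5+92+3+7+11 = 140, so the proportions are 0.0785714, 0.05, 0.0285714, 0.0357143, 0.6571429, 0.0214286, 0.05, 0.0785714 (working shown to 7 dp, full precision carried).
D = 0.0785714² + 0.05² + 0.0285714² + 0.0357143² + 0.6571429² + 0.0214286² + 0.05² + 0.0785714² = 0.0061735 + 0.0025000 + 0.0008163 + 0.0012755 + 0.4318367 + 0.0004592 + 0.0025000 + 0.0061735 = 0.4517347.
So 1/D = 2.213689, i.e. 2.2137 to 4 decimal places.

2.2137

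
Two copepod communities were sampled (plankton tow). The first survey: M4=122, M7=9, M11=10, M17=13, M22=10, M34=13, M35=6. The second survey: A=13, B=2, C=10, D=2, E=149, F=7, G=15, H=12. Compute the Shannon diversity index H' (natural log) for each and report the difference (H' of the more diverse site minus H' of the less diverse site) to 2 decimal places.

0.11

The first survey: N=183, proportions 0.6666667, 0.0491803, 0.0546448, 0.0710383, 0.0546448, 0.0710383, 0.0327869, giving H' = 1.2239313 (working shown to 7 dp, full precision carried).
The second survey: N=210, proportions 0.0619048, 0.0095238, 0.047619, 0.0095238, 0.7095238, 0.0333333, 0.0714286, 0.0571429, giving H' = 1.1147657.
Difference = |1.2239313 − 1.1147657| = 0.1091656, i.e. 0.11 to 2 decimal places.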